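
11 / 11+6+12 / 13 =103 / 13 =7.92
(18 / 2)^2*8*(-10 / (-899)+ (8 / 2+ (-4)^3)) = -34946640 / 899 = -38872.79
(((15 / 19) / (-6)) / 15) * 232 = -116 / 57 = -2.04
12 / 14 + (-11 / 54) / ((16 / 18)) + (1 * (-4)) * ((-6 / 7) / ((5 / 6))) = 7967 / 1680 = 4.74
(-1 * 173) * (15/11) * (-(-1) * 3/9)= -865/11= -78.64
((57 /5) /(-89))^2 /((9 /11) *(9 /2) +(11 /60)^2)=0.00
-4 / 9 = -0.44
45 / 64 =0.70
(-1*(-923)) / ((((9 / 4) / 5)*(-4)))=-4615 / 9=-512.78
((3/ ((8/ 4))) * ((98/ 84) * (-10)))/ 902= -35/ 1804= -0.02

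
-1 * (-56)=56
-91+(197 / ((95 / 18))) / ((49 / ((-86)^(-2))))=-1566489517 / 17214190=-91.00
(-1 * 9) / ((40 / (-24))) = 27 / 5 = 5.40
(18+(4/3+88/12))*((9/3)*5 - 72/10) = 208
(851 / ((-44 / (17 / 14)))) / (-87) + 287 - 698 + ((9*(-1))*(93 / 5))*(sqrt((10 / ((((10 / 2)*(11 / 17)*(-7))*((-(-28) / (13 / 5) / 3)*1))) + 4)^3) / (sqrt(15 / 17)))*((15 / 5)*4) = -17490789*sqrt(23446434) / 5187875 - 22011845 / 53592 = -16735.92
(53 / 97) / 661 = 53 / 64117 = 0.00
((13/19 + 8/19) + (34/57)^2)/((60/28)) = 0.68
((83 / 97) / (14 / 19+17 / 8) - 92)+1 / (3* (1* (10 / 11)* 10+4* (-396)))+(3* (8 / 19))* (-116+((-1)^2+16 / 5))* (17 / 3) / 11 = -8374751440361 / 50925370540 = -164.45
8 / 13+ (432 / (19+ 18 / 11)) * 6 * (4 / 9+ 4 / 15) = 1326968 / 14755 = 89.93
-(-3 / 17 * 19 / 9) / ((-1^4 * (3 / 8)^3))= -9728 / 1377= -7.06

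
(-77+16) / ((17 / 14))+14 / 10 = -4151 / 85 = -48.84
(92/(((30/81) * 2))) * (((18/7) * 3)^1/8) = 16767/140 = 119.76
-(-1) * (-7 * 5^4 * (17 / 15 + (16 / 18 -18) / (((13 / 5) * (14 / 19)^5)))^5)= 120982460000982953076025911032716036807746857 / 1310273587554368080675351041146880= 92333739419.11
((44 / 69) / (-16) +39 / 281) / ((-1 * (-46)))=7673 / 3567576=0.00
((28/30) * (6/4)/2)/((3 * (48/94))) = 329/720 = 0.46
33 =33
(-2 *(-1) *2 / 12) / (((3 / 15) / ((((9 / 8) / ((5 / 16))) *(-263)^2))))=415014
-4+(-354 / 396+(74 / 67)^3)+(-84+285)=3919520293 / 19850358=197.45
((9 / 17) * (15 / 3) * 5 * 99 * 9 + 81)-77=200543 / 17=11796.65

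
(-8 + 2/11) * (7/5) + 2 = -492/55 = -8.95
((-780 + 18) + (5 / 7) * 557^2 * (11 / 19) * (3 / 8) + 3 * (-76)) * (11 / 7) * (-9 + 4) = -2757574875 / 7448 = -370243.67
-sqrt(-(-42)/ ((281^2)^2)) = -sqrt(42)/ 78961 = -0.00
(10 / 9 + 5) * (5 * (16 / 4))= 1100 / 9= 122.22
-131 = -131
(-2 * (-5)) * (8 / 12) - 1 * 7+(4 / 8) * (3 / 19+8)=427 / 114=3.75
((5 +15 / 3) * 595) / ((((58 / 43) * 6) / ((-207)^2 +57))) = 914791675 / 29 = 31544540.52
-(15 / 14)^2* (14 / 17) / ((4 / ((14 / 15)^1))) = -15 / 68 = -0.22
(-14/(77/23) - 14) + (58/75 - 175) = -158737/825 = -192.41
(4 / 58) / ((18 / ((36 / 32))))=1 / 232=0.00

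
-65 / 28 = -2.32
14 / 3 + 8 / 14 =110 / 21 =5.24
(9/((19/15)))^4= 332150625/130321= 2548.71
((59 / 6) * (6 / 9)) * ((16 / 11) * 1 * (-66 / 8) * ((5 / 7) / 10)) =-5.62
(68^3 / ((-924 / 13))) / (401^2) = -1021904 / 37145031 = -0.03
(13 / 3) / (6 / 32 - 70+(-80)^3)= -208 / 24579351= -0.00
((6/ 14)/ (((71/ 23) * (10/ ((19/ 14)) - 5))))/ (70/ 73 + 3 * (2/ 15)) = 31901/ 739536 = 0.04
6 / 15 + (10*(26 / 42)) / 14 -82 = -59651 / 735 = -81.16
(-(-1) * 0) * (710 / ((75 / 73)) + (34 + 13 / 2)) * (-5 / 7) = 0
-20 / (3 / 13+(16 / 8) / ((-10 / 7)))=17.11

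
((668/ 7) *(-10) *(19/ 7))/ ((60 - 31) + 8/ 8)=-12692/ 147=-86.34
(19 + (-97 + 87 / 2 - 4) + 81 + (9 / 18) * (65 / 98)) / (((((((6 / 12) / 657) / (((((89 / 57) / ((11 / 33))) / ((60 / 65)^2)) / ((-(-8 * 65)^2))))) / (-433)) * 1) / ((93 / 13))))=439272896547 / 123934720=3544.39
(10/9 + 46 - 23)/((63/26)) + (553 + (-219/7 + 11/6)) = 604987/1134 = 533.50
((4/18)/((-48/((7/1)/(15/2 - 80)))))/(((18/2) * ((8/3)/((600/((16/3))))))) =35/16704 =0.00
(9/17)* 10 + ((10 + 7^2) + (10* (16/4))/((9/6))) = 4639/51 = 90.96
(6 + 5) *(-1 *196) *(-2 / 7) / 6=308 / 3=102.67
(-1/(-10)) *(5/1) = 1/2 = 0.50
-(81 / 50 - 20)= 919 / 50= 18.38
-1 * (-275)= 275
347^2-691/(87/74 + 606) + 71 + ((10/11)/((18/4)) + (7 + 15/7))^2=867195131979670/7192689273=120566.19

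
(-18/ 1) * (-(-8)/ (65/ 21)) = -46.52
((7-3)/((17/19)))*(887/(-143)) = -67412/2431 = -27.73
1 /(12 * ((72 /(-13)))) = -13 /864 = -0.02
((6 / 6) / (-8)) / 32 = -1 / 256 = -0.00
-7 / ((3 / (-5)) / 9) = 105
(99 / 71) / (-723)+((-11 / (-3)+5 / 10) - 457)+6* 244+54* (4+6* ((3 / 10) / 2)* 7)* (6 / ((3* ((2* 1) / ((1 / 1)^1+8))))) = 6016.96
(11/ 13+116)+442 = 7265/ 13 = 558.85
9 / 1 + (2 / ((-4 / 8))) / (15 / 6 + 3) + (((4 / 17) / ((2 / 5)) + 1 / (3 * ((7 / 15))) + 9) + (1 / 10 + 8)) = 349179 / 13090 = 26.68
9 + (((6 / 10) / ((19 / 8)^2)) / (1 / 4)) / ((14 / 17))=9.52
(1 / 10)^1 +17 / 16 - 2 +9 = 653 / 80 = 8.16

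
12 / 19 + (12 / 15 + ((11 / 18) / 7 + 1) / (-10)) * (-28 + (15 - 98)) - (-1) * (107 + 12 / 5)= 265739 / 7980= 33.30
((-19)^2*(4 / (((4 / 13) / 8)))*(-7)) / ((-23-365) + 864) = -9386 / 17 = -552.12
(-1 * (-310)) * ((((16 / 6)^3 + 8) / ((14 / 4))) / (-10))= -6448 / 27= -238.81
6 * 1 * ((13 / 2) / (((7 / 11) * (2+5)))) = 429 / 49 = 8.76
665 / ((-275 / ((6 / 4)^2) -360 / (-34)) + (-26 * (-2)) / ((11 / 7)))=-159885 / 18884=-8.47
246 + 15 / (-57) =4669 / 19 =245.74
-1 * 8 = -8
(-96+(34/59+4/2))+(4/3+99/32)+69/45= -2476961/28320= -87.46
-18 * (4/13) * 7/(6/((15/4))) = -315/13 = -24.23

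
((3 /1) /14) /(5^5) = 3 /43750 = 0.00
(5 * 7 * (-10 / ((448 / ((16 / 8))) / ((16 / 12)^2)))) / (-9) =0.31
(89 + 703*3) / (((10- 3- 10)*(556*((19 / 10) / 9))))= -6.24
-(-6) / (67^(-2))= 26934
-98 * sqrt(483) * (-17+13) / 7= 56 * sqrt(483)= 1230.73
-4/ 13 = -0.31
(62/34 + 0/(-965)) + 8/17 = 39/17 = 2.29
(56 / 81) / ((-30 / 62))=-1736 / 1215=-1.43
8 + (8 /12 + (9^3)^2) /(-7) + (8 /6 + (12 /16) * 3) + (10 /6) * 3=-6375907 /84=-75903.65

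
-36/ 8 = -9/ 2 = -4.50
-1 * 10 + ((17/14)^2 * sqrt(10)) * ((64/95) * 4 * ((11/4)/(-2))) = -25432 * sqrt(10)/4655 - 10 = -27.28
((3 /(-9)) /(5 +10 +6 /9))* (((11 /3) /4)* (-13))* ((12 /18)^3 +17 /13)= 6193 /15228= 0.41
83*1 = 83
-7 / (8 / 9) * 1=-63 / 8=-7.88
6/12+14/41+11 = 11.84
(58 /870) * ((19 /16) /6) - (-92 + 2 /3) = 131539 /1440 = 91.35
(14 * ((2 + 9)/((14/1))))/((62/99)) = 1089/62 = 17.56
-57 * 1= -57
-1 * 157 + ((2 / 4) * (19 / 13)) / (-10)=-40839 / 260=-157.07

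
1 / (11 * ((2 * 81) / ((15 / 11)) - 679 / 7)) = 5 / 1199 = 0.00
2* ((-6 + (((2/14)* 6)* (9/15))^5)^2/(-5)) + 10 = -58313335008596998/13792736767578125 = -4.23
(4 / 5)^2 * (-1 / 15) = -16 / 375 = -0.04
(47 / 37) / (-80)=-47 / 2960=-0.02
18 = 18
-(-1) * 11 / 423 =11 / 423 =0.03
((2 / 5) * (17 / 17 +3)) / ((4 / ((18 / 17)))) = 36 / 85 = 0.42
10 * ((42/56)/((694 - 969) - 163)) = -5/292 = -0.02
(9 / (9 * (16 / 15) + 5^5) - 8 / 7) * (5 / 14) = -89335 / 219422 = -0.41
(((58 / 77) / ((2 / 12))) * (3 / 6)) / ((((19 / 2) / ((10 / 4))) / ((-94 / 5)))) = -16356 / 1463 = -11.18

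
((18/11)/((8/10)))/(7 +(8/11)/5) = 0.29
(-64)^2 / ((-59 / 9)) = -36864 / 59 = -624.81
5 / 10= 1 / 2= 0.50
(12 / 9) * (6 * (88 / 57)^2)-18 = 3470 / 3249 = 1.07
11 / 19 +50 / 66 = 838 / 627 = 1.34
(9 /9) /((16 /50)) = 25 /8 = 3.12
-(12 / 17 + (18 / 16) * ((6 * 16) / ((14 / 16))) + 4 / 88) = -325103 / 2618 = -124.18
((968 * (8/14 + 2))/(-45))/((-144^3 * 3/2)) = 0.00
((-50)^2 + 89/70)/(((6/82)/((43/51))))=102893969/3570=28821.84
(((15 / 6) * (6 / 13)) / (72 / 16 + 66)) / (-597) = -0.00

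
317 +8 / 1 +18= 343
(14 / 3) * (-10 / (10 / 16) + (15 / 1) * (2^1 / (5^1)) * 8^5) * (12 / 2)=5504576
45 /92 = 0.49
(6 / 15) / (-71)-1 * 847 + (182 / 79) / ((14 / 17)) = -23675818 / 28045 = -844.21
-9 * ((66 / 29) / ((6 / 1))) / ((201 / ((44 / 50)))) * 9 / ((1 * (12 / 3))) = -3267 / 97150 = -0.03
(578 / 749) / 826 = 289 / 309337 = 0.00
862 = 862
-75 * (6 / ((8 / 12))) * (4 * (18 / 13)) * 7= -340200 / 13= -26169.23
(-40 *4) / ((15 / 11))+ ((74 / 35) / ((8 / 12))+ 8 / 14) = -113.59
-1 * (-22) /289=22 /289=0.08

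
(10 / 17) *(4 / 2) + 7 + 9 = 17.18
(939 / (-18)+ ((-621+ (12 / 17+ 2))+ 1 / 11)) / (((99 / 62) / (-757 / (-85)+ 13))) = -8683178182 / 944163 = -9196.69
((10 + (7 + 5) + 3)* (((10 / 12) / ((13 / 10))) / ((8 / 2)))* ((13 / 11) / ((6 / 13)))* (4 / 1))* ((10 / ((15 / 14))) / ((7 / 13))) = 211250 / 297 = 711.28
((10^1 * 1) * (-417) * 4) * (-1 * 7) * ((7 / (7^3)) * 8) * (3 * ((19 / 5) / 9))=169024 / 7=24146.29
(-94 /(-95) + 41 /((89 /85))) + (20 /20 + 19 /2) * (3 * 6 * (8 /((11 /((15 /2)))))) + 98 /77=99731921 /93005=1072.33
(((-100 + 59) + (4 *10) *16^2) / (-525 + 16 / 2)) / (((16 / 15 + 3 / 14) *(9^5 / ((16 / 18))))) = -121520 / 524177973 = -0.00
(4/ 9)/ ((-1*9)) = -4/ 81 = -0.05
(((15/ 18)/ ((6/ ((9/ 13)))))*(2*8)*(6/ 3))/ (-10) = -4/ 13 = -0.31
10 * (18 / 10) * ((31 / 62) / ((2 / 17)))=153 / 2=76.50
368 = 368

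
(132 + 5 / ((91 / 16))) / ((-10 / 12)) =-72552 / 455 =-159.45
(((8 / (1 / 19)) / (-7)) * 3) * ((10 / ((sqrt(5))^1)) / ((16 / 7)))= -57 * sqrt(5)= -127.46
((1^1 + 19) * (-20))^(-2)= 0.00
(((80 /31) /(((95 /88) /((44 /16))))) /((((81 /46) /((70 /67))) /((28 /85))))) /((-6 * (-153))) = 0.00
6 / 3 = 2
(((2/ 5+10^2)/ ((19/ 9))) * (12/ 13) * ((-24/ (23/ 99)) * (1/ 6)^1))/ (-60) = 1789128/ 142025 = 12.60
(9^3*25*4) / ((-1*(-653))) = 72900 / 653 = 111.64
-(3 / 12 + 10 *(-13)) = 129.75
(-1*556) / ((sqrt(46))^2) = -278 / 23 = -12.09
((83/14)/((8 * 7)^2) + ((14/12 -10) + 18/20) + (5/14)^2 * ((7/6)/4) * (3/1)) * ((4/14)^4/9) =-5149831/889426440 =-0.01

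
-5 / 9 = -0.56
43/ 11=3.91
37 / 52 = 0.71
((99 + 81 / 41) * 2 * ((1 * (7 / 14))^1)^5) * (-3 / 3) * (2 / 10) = -207 / 164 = -1.26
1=1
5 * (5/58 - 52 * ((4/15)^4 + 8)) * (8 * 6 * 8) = -78207934144/97875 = -799059.35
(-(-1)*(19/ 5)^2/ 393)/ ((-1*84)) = -361/ 825300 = -0.00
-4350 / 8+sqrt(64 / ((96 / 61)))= -2175 / 4+sqrt(366) / 3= -537.37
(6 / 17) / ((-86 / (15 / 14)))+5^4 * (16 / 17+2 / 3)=1814845 / 1806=1004.90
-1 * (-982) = 982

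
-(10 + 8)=-18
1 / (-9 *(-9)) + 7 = 568 / 81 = 7.01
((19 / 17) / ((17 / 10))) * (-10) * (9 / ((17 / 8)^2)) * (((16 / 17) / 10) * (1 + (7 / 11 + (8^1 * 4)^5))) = -646306710220800 / 15618427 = -41381037.30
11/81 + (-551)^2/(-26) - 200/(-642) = -11676.51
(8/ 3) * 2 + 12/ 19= 340/ 57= 5.96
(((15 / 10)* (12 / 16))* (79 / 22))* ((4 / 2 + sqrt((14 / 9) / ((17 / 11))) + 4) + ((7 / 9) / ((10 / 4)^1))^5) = 237* sqrt(2618) / 2992 + 43754409673 / 1804275000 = 28.30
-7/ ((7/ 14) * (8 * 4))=-7/ 16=-0.44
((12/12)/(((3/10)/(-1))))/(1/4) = -40/3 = -13.33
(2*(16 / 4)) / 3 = 2.67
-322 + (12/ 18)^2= -2894/ 9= -321.56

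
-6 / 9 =-2 / 3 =-0.67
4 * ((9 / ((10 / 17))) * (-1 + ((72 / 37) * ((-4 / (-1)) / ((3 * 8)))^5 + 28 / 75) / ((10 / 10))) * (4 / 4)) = -1063843 / 27750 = -38.34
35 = 35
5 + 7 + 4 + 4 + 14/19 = 394/19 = 20.74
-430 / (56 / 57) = -12255 / 28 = -437.68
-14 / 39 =-0.36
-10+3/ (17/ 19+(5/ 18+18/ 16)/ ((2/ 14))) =-142466/ 14657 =-9.72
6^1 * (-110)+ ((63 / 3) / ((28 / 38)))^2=609 / 4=152.25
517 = 517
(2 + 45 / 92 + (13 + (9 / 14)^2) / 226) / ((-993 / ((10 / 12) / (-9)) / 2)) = 4327355 / 9105087096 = 0.00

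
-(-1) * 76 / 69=76 / 69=1.10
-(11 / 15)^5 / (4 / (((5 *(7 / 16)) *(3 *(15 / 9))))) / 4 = -1127357 / 7776000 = -0.14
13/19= 0.68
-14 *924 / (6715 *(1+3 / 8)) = -9408 / 6715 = -1.40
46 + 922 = 968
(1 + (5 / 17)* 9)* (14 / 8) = 217 / 34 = 6.38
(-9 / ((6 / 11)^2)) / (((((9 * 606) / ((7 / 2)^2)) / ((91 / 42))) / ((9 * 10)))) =-385385 / 29088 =-13.25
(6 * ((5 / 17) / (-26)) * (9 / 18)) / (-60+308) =-15 / 109616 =-0.00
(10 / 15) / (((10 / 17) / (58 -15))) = 48.73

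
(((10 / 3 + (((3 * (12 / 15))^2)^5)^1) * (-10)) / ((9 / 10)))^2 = 552642066789927042593344 / 111236572265625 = 4968168791.38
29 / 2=14.50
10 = 10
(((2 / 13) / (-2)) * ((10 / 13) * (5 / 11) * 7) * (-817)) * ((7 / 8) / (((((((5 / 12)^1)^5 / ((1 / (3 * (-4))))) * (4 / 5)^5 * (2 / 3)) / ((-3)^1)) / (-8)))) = -729601425 / 7436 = -98117.46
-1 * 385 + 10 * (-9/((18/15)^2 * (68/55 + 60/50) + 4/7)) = -7992215/19634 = -407.06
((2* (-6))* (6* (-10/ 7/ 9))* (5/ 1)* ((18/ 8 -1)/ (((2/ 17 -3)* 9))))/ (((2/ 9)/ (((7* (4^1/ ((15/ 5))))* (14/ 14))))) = -17000/ 147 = -115.65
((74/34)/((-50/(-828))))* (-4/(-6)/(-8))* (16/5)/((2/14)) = -142968/2125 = -67.28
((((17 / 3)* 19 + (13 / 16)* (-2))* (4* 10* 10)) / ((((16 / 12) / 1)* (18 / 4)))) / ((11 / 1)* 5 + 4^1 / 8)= 127250 / 999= 127.38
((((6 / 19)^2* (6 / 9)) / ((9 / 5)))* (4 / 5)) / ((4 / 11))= 88 / 1083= 0.08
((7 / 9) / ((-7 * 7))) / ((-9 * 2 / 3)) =1 / 378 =0.00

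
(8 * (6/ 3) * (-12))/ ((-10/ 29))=2784/ 5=556.80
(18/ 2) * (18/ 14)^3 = 6561/ 343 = 19.13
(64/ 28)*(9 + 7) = 256/ 7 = 36.57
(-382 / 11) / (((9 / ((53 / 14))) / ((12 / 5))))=-40492 / 1155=-35.06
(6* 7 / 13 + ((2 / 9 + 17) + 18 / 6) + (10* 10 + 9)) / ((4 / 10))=77485 / 234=331.13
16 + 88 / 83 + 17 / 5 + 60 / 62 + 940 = 12368771 / 12865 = 961.43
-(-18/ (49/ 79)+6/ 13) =18192/ 637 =28.56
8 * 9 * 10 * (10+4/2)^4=14929920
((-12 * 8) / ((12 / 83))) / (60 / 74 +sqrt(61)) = 737040 / 82609 - 909016 * sqrt(61) / 82609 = -77.02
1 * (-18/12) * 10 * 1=-15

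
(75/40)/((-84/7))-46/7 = -1507/224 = -6.73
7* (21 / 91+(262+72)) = 2339.62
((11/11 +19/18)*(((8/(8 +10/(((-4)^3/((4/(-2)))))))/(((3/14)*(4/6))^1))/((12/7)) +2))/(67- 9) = 6253/29754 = 0.21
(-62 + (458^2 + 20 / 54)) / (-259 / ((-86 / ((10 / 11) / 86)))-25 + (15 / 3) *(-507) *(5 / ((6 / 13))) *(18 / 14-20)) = 403055400286 / 987764994495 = 0.41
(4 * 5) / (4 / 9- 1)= -36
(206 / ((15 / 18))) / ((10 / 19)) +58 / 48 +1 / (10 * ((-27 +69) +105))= 13844137 / 29400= 470.89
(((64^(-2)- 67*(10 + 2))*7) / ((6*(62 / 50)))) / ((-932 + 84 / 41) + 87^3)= -4725717605 / 4108002975744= -0.00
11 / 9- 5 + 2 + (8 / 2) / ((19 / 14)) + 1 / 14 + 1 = 5365 / 2394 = 2.24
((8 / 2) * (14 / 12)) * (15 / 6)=35 / 3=11.67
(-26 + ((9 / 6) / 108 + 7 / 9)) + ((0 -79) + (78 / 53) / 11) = -1456211 / 13992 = -104.07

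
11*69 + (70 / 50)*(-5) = 752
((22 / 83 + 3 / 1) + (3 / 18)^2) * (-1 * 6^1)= -9839 / 498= -19.76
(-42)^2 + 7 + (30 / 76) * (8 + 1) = 67433 / 38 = 1774.55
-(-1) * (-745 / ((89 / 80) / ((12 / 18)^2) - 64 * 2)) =238400 / 40159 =5.94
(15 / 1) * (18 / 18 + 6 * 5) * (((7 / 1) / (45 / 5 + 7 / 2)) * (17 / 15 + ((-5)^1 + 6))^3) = 14221312 / 5625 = 2528.23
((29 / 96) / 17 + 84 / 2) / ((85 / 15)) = 68573 / 9248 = 7.41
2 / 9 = 0.22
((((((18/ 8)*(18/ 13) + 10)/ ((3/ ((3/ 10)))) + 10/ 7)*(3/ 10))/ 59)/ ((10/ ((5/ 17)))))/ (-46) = -0.00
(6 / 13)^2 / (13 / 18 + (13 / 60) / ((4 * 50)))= 0.29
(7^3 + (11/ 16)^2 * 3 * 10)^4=4369048748491295521/ 268435456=16275974916.26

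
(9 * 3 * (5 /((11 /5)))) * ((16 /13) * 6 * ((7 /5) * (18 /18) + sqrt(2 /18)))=8640 /11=785.45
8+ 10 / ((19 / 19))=18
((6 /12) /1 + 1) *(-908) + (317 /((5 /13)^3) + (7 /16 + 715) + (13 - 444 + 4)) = 8996059 /2000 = 4498.03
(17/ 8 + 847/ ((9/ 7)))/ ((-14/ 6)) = -47585/ 168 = -283.24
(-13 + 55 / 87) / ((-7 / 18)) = 6456 / 203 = 31.80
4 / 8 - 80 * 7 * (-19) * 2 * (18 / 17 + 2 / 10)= 910801 / 34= 26788.26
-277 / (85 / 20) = -1108 / 17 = -65.18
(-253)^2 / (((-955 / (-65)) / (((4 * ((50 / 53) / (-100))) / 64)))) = -832117 / 323936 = -2.57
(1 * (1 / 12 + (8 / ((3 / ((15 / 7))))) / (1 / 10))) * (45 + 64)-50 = 6187.65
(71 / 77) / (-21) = -71 / 1617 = -0.04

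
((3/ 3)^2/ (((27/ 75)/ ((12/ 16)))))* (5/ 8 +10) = 2125/ 96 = 22.14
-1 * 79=-79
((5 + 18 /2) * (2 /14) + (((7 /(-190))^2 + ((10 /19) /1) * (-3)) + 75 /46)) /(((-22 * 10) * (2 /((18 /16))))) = -15340293 /2922656000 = -0.01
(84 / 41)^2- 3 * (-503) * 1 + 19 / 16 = 40730899 / 26896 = 1514.39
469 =469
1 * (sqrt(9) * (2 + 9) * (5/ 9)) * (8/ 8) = 55/ 3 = 18.33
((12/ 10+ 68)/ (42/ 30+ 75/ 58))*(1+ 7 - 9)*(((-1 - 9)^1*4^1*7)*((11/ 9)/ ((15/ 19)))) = 21352352/ 1917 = 11138.42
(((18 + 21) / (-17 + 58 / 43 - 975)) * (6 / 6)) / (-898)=1677 / 38253004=0.00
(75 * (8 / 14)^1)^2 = 90000 / 49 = 1836.73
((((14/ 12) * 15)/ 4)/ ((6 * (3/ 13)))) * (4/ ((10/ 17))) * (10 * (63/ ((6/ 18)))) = 162435/ 4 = 40608.75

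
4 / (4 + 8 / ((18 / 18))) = 1 / 3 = 0.33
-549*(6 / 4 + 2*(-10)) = 20313 / 2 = 10156.50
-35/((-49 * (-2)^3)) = -5/56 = -0.09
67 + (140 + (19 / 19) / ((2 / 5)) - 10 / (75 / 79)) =5969 / 30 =198.97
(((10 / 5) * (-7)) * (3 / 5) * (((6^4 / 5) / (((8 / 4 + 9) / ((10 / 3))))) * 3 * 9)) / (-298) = 489888 / 8195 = 59.78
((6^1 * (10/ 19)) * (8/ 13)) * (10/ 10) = 480/ 247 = 1.94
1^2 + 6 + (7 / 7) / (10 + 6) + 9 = 257 / 16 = 16.06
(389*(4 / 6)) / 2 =129.67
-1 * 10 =-10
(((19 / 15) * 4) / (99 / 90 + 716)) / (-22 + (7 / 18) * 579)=304 / 8741449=0.00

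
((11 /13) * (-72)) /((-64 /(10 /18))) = 55 /104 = 0.53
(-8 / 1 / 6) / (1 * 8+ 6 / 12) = -8 / 51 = -0.16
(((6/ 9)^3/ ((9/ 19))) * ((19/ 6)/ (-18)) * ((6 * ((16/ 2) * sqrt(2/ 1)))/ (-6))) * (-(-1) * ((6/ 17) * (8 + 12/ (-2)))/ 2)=11552 * sqrt(2)/ 37179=0.44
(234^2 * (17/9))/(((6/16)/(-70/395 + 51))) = 1107369120/79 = 14017330.63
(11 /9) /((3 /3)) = 11 /9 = 1.22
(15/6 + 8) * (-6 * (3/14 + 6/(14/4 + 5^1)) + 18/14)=-756/17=-44.47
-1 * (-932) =932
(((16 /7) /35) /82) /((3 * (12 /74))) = 148 /90405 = 0.00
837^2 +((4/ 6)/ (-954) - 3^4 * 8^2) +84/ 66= 10946075308/ 15741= 695386.27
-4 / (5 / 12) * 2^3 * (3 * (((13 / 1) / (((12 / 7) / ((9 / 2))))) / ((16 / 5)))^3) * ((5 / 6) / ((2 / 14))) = -53409344625 / 32768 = -1629923.85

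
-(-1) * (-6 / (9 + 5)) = -3 / 7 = -0.43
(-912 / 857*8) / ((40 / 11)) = -10032 / 4285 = -2.34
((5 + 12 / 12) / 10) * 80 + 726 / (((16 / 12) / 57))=62169 / 2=31084.50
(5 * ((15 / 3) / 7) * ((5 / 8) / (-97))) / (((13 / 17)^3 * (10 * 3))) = -122825 / 71604624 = -0.00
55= 55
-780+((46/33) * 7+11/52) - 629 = -2400737/1716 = -1399.03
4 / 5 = 0.80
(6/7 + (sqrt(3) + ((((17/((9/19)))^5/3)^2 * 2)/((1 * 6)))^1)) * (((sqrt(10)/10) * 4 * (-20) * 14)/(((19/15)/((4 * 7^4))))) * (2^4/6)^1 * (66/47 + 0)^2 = -257395381700578680991318575862835200 * sqrt(10)/439031484283113-187420907520 * sqrt(30)/41971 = -1853980168896902357199.60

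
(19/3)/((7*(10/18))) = 57/35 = 1.63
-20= -20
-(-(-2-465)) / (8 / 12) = -1401 / 2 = -700.50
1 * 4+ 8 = 12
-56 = -56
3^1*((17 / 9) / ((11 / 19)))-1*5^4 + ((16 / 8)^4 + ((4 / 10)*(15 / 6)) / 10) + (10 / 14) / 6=-691837 / 1155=-598.99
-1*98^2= -9604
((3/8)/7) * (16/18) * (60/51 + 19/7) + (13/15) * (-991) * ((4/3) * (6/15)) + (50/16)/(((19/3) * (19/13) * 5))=-457.81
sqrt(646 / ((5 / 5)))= sqrt(646)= 25.42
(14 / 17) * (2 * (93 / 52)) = 651 / 221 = 2.95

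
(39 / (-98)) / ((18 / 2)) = -13 / 294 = -0.04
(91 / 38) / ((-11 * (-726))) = 91 / 303468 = 0.00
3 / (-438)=-1 / 146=-0.01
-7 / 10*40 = -28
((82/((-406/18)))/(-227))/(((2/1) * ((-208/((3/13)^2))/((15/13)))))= -49815/21057911056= -0.00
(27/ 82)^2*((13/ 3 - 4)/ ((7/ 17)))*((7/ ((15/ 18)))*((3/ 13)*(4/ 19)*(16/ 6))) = 198288/ 2076035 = 0.10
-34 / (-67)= 34 / 67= 0.51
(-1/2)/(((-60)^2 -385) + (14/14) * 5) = -1/6440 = -0.00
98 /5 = 19.60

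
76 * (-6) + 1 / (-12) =-456.08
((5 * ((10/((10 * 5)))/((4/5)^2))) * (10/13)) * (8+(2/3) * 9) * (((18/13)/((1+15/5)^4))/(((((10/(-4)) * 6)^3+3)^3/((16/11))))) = -875/253425059137536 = -0.00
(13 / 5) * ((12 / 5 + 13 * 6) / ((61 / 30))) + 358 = 140546 / 305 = 460.81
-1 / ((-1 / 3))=3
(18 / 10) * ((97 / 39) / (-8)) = -291 / 520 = -0.56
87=87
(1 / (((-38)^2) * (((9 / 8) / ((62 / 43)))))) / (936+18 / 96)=0.00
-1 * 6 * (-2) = 12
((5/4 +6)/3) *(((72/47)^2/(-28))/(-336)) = 261/432964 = 0.00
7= 7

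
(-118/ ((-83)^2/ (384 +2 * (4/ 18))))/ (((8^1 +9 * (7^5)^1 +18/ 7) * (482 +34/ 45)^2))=-16076025/ 86067042959168414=-0.00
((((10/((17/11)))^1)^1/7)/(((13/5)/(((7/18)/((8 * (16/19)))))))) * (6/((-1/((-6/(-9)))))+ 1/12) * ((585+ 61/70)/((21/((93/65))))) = -12488382643/3892202496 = -3.21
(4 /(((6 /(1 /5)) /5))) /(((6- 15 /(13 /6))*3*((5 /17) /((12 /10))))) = -221 /225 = -0.98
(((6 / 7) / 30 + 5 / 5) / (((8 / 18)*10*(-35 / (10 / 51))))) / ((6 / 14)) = -9 / 2975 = -0.00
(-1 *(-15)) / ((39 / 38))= 190 / 13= 14.62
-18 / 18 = -1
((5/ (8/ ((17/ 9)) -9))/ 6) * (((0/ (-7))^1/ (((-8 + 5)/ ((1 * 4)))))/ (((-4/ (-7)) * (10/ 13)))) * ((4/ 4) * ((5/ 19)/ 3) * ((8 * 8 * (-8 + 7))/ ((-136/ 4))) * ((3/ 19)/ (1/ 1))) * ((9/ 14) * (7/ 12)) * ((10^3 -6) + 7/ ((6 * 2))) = 0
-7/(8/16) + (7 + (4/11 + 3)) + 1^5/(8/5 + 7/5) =-109/33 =-3.30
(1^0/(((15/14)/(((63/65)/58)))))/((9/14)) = 686/28275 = 0.02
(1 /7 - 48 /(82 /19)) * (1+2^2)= -15755 /287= -54.90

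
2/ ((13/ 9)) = 18/ 13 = 1.38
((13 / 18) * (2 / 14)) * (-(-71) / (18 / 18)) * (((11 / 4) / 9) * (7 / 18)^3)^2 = 1877056181 / 793437161472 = 0.00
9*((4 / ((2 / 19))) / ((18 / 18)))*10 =3420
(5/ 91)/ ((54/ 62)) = 155/ 2457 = 0.06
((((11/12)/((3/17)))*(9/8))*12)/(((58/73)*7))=40953/3248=12.61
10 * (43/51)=430/51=8.43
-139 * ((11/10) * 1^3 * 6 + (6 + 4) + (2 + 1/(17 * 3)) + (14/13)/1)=-9075866/3315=-2737.82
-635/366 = -1.73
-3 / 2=-1.50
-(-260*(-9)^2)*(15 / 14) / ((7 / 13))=2053350 / 49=41905.10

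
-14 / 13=-1.08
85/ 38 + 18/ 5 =1109/ 190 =5.84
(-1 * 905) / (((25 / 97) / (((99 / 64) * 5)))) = -1738143 / 64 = -27158.48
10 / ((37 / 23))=230 / 37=6.22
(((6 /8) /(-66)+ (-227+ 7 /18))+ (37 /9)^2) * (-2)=1494893 /3564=419.44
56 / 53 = 1.06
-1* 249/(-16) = 249/16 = 15.56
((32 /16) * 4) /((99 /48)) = 3.88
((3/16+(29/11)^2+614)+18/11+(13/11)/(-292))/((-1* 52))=-88014871/7349056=-11.98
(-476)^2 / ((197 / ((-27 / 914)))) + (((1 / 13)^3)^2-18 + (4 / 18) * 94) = -121578774447809 / 3910975087149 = -31.09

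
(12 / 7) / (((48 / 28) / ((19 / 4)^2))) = 361 / 16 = 22.56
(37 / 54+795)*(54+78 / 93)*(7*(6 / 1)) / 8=127826825 / 558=229080.33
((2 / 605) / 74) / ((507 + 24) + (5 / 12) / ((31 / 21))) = 124 / 1474701415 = 0.00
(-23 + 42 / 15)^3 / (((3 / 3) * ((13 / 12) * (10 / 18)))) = -13695.08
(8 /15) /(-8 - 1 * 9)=-8 /255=-0.03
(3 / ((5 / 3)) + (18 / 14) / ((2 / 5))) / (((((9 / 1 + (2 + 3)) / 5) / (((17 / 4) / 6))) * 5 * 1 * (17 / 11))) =0.16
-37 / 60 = -0.62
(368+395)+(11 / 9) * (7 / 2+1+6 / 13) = 59987 / 78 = 769.06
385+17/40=15417/40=385.42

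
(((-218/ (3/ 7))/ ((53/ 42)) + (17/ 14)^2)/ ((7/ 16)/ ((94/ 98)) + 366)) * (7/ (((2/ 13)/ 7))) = -5098216994/ 14605475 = -349.06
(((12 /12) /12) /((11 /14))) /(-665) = -1 /6270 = -0.00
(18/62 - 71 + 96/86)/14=-46384/9331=-4.97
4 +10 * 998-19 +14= 9979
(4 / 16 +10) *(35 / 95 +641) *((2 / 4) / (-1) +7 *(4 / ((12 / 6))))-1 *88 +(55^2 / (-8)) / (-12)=161775787 / 1824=88692.87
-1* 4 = -4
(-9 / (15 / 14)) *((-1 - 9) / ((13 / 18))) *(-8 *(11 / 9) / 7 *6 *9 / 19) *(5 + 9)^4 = -4381267968 / 247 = -17737927.00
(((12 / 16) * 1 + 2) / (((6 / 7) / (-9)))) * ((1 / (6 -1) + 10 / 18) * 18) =-3927 / 10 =-392.70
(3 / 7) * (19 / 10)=57 / 70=0.81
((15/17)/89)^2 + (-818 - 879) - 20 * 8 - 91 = -4459300987/2289169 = -1948.00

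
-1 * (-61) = 61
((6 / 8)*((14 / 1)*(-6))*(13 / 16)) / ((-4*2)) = 819 / 128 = 6.40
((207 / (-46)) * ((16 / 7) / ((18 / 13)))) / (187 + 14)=-52 / 1407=-0.04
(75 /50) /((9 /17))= 17 /6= 2.83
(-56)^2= 3136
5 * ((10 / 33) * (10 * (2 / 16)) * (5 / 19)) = 0.50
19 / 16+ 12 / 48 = 23 / 16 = 1.44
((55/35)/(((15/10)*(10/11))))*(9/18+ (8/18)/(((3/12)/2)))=8833/1890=4.67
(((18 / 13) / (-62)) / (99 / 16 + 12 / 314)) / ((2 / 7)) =-26376 / 2100839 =-0.01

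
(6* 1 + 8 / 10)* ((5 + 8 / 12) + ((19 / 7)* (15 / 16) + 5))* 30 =75463 / 28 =2695.11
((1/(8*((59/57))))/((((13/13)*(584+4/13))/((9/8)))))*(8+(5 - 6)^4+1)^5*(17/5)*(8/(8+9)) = 463125/12449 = 37.20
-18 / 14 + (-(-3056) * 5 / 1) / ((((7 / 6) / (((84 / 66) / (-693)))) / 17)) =-148901 / 363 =-410.20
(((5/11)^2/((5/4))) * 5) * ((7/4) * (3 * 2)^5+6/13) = 11246.66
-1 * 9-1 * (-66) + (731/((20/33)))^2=581941929/400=1454854.82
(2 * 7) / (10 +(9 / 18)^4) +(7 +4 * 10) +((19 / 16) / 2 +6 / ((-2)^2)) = 37157 / 736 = 50.49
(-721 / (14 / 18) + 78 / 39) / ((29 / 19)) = -17575 / 29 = -606.03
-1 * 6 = -6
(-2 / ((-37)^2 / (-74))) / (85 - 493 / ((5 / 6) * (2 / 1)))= -10 / 19499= -0.00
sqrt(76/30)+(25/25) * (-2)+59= sqrt(570)/15+57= 58.59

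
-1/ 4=-0.25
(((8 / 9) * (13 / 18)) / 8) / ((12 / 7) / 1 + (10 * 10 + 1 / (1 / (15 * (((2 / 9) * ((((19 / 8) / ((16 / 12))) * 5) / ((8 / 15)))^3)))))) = 381681664 / 74315028347451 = 0.00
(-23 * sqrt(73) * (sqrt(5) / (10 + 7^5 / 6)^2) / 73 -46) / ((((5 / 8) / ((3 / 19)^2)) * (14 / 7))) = -1656 / 1805 -29808 * sqrt(365) / 37486574461085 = -0.92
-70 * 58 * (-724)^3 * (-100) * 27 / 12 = -346676377824000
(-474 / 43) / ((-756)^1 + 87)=158 / 9589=0.02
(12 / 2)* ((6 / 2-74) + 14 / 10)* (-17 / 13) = 35496 / 65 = 546.09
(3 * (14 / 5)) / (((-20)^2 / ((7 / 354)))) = 49 / 118000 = 0.00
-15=-15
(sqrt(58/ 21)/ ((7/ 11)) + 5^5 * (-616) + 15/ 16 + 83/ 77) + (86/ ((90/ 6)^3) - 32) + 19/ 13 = -104055490406999/ 54054000 + 11 * sqrt(1218)/ 147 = -1925025.89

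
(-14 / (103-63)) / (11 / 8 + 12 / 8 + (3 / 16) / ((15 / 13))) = -28 / 243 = -0.12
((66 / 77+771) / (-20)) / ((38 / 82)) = -221523 / 2660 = -83.28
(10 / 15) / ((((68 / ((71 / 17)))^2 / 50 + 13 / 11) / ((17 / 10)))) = 4713335 / 26964519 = 0.17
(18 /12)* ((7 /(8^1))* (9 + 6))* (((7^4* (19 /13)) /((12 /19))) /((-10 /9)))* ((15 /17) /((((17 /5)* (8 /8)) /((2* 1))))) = -12286337175 /240448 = -51097.69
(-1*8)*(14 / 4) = -28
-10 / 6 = -5 / 3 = -1.67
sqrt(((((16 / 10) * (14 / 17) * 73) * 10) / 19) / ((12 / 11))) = 2 * sqrt(10893498) / 969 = 6.81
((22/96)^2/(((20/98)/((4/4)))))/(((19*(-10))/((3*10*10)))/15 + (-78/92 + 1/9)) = -681835/2063872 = -0.33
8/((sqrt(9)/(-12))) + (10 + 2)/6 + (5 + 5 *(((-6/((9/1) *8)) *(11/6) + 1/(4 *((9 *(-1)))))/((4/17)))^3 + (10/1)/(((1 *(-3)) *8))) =-661119385/23887872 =-27.68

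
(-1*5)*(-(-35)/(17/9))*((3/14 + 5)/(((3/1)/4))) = -10950/17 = -644.12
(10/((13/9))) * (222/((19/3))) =59940/247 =242.67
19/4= 4.75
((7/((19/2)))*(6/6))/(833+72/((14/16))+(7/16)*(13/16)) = 0.00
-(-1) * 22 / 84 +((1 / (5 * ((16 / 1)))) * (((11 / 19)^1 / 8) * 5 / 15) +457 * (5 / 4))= 48647119 / 85120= 571.51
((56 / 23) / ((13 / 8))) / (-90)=-224 / 13455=-0.02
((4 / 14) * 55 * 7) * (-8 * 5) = -4400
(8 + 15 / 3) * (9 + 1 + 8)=234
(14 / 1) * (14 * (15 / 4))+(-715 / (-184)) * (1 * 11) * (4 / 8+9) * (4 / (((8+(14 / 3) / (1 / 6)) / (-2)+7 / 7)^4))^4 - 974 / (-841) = 692911382341901505414076227 / 941253434451024237027983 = 736.16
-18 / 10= -9 / 5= -1.80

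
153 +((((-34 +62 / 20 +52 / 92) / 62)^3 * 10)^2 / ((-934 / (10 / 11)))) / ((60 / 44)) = 18023699574379642609524650111 / 117802711914917107205760000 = 153.00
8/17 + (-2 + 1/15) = -373/255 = -1.46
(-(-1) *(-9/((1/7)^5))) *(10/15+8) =-1310946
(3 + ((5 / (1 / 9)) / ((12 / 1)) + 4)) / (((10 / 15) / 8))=129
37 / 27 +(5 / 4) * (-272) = -9143 / 27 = -338.63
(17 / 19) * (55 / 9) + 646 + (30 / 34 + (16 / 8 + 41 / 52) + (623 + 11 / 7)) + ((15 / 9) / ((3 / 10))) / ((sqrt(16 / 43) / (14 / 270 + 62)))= 41885 * sqrt(43) / 486 + 1354122661 / 1058148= 1844.85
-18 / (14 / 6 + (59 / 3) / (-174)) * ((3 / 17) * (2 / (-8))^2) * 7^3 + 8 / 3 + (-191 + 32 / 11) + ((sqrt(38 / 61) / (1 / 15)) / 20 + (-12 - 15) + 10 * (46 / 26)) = -7620899389 / 33810348 + 3 * sqrt(2318) / 244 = -224.81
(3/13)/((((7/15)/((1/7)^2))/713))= 32085/4459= 7.20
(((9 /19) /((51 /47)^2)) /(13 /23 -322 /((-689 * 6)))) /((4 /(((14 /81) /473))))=245042161 /4288037804028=0.00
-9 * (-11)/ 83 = 1.19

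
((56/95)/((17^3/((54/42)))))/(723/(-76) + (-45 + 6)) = -96/30190385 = -0.00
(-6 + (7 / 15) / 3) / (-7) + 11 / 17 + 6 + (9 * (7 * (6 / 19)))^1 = 2785444 / 101745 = 27.38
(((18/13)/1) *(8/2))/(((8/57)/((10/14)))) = 2565/91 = 28.19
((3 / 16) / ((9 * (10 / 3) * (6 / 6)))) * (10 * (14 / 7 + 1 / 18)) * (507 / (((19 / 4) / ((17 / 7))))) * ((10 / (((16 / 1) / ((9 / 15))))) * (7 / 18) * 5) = 531505 / 21888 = 24.28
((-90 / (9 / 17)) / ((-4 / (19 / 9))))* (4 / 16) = 1615 / 72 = 22.43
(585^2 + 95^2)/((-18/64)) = -11240000/9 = -1248888.89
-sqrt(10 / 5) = -sqrt(2) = -1.41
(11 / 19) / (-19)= -11 / 361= -0.03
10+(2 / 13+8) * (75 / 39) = 4340 / 169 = 25.68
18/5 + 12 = 78/5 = 15.60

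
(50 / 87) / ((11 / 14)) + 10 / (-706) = 242315 / 337821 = 0.72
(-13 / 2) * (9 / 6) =-39 / 4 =-9.75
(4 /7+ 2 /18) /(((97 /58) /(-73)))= -182062 /6111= -29.79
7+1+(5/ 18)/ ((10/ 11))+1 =335/ 36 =9.31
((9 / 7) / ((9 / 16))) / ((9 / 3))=16 / 21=0.76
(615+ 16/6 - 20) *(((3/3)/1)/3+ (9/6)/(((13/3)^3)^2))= 17320700947/86882562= 199.36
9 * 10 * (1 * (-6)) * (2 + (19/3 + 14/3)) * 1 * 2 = -14040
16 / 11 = 1.45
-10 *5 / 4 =-25 / 2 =-12.50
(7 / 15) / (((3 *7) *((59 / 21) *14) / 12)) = 2 / 295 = 0.01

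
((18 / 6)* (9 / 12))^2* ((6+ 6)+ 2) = 567 / 8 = 70.88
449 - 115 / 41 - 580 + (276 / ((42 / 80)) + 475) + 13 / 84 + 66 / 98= 20919419 / 24108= 867.74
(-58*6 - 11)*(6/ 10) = -215.40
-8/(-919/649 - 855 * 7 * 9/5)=1298/1748149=0.00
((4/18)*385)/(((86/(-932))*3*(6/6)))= -358820/1161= -309.06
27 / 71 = 0.38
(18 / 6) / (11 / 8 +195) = 24 / 1571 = 0.02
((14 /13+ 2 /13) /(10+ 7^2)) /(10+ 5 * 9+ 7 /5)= 0.00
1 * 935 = 935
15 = 15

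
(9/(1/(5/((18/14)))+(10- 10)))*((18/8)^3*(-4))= -25515/16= -1594.69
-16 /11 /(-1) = 16 /11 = 1.45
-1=-1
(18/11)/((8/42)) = 189/22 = 8.59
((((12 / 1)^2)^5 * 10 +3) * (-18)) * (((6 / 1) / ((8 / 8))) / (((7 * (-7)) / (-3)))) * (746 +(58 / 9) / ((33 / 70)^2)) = -18812342865490793112 / 5929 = -3172936897535974.55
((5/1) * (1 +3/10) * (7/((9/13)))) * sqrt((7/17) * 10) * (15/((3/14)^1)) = 41405 * sqrt(1190)/153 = 9335.44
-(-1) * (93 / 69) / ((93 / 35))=35 / 69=0.51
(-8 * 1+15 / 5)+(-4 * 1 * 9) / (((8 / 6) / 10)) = -275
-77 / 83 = -0.93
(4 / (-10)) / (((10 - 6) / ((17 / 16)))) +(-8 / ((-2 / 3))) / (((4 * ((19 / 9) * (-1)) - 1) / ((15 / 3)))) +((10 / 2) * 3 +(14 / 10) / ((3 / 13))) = 119197 / 8160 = 14.61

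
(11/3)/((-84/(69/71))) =-253/5964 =-0.04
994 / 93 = 10.69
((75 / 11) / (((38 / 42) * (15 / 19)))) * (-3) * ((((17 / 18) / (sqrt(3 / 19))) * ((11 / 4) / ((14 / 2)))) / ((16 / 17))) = -28.41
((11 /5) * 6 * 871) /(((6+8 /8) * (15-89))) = -28743 /1295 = -22.20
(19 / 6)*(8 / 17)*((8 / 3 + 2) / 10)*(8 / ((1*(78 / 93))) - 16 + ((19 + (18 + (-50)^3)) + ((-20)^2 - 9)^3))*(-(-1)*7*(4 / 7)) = 36671091968 / 221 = 165932542.84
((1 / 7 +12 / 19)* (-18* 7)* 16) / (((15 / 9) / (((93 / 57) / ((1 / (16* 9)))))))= -397260288 / 1805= -220088.80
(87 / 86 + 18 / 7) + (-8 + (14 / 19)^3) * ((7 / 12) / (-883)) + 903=3305430277827 / 3646011194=906.59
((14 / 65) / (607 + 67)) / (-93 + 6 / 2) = -7 / 1971450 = -0.00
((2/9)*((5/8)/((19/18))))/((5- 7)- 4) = -0.02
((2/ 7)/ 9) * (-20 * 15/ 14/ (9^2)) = -0.01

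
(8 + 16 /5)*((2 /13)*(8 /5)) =896 /325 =2.76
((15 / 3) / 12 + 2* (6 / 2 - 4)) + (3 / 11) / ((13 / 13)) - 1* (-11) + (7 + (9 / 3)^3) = 5767 / 132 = 43.69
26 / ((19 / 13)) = 338 / 19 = 17.79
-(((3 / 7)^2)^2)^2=-6561 / 5764801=-0.00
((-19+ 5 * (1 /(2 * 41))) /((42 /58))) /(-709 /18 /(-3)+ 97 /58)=-11754657 /6652660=-1.77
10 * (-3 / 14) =-15 / 7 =-2.14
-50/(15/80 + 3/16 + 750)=-400/6003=-0.07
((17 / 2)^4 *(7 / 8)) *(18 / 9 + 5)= 4092529 / 128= 31972.88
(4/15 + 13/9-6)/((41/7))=-1351/1845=-0.73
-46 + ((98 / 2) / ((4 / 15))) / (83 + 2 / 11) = -10685 / 244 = -43.79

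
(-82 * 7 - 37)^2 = 373321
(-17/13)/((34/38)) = -19/13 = -1.46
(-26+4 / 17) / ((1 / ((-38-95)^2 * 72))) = -557840304 / 17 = -32814135.53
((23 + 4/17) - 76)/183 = -299/1037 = -0.29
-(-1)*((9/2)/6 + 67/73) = 487/292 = 1.67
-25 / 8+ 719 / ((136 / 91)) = 16251 / 34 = 477.97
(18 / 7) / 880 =9 / 3080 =0.00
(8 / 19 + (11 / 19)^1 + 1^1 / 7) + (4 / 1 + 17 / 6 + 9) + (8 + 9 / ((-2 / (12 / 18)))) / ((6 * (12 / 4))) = 1087 / 63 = 17.25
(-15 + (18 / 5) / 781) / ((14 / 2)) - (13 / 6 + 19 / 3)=-581809 / 54670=-10.64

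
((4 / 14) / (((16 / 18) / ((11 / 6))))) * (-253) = -149.09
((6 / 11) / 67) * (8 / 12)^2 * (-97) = -776 / 2211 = -0.35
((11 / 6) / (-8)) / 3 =-11 / 144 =-0.08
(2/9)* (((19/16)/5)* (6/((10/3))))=19/200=0.10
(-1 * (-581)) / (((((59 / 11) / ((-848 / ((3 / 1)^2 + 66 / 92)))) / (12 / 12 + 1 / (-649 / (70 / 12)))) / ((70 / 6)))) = -1530532808560 / 14004063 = -109292.05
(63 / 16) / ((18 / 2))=7 / 16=0.44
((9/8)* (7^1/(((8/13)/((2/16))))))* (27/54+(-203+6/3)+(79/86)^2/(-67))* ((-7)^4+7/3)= -97787034955155/126856192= -770849.52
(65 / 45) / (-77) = -13 / 693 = -0.02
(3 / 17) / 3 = 1 / 17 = 0.06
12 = 12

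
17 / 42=0.40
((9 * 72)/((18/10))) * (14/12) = 420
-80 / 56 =-10 / 7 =-1.43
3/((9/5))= 5/3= 1.67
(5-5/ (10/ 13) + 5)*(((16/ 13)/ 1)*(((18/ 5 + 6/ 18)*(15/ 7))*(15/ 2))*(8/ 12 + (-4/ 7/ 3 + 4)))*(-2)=-221840/ 91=-2437.80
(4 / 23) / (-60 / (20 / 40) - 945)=-4 / 24495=-0.00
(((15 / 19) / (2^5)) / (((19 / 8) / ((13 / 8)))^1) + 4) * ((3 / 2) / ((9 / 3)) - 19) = -1716911 / 23104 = -74.31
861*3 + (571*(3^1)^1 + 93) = 4389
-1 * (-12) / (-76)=-3 / 19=-0.16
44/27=1.63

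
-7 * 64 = -448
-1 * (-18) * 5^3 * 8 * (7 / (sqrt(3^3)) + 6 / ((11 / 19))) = 14000 * sqrt(3) + 2052000 / 11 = 210794.17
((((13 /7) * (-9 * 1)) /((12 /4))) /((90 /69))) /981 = -299 /68670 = -0.00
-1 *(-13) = 13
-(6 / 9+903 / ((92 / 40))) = -27136 / 69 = -393.28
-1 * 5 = -5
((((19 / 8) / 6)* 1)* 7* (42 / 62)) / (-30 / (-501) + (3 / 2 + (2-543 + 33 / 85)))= -695555 / 199753336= -0.00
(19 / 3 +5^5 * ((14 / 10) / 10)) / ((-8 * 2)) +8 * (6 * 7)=29593 / 96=308.26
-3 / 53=-0.06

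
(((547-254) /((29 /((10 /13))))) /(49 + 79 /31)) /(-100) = -9083 /6024460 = -0.00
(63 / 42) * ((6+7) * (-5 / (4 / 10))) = -975 / 4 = -243.75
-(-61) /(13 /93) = 5673 /13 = 436.38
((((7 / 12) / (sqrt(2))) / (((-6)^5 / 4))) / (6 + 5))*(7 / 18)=-49*sqrt(2) / 9237888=-0.00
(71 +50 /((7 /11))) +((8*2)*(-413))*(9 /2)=-207105 /7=-29586.43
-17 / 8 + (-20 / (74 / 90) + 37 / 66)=-252881 / 9768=-25.89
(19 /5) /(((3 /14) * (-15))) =-266 /225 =-1.18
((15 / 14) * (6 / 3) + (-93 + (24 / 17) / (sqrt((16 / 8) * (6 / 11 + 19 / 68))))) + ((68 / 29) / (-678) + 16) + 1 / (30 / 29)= -50851589 / 688170 + 24 * sqrt(230758) / 10489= -72.79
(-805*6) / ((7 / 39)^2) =-1049490 / 7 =-149927.14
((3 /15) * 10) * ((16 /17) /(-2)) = -16 /17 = -0.94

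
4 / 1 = 4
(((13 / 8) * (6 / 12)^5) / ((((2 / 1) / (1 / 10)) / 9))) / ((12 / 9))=351 / 20480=0.02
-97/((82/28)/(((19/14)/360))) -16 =-238003/14760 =-16.12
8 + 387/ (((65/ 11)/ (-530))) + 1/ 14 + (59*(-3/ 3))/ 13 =-6316745/ 182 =-34707.39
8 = 8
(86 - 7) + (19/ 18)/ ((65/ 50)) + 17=11327/ 117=96.81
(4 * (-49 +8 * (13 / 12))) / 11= -44 / 3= -14.67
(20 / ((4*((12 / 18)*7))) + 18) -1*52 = -32.93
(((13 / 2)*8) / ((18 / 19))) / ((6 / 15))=137.22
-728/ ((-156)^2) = -7/ 234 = -0.03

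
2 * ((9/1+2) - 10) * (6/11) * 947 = 11364/11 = 1033.09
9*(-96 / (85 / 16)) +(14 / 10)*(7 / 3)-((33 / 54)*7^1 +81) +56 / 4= -352889 / 1530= -230.65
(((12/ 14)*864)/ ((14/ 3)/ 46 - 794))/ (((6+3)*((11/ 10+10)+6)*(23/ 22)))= -42240/ 7285607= -0.01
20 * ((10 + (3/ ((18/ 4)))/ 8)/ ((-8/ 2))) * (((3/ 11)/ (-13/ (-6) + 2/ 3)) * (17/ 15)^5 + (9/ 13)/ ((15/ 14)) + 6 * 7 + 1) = -5816686381/ 2632500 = -2209.57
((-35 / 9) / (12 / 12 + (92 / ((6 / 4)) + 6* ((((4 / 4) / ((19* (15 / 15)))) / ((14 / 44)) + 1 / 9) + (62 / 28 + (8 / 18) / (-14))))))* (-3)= 665 / 4394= 0.15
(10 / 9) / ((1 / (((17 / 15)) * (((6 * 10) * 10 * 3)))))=2266.67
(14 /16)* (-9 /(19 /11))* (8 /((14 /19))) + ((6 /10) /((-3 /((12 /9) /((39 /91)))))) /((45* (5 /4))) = -1002599 /20250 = -49.51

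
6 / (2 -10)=-3 / 4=-0.75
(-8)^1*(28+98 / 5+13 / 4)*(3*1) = -6102 / 5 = -1220.40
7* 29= 203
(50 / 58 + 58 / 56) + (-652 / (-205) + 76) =13496289 / 166460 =81.08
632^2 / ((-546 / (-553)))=15777248 / 39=404544.82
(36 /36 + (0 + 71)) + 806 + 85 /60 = 10553 /12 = 879.42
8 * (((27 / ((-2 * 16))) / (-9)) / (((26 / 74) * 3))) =37 / 52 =0.71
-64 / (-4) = 16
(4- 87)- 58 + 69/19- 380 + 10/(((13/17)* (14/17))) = -867075/1729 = -501.49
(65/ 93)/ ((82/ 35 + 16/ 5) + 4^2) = 175/ 5394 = 0.03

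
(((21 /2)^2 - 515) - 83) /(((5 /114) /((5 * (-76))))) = 4225866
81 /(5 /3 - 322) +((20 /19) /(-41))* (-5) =-93197 /748619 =-0.12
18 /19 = 0.95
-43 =-43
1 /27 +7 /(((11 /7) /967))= 1279352 /297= 4307.58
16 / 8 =2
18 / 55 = 0.33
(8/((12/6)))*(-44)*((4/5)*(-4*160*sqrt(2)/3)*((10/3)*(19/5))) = 3424256*sqrt(2)/9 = 538069.92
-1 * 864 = -864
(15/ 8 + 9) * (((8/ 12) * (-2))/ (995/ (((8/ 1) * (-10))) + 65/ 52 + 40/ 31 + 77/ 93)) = 21576/ 13495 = 1.60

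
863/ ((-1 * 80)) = -863/ 80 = -10.79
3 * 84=252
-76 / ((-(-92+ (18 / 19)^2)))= -6859 / 8222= -0.83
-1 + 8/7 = 1/7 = 0.14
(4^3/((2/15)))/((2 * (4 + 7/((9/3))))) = 720/19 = 37.89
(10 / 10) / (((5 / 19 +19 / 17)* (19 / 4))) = 34 / 223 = 0.15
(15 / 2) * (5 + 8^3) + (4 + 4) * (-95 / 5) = 7451 / 2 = 3725.50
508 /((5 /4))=2032 /5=406.40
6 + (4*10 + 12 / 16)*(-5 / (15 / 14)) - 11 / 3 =-1127 / 6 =-187.83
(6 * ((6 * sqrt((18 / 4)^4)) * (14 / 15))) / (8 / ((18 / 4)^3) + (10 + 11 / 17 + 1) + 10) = 3011499 / 96200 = 31.30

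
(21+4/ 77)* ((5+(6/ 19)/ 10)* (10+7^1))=13172246/ 7315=1800.72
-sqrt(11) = -3.32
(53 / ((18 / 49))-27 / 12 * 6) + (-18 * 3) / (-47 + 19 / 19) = 27314 / 207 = 131.95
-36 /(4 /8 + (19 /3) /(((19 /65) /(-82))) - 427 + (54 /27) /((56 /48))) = 1512 /92461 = 0.02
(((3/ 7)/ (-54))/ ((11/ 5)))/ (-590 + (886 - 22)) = -5/ 379764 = -0.00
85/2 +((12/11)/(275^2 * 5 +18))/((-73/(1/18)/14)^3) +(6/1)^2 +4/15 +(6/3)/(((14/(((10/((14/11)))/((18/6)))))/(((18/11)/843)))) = 4264542782986883237707/54140966509602904470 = 78.77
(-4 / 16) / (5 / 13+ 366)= -13 / 19052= -0.00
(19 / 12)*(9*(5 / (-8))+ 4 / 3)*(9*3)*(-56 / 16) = 41097 / 64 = 642.14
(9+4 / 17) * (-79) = -12403 / 17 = -729.59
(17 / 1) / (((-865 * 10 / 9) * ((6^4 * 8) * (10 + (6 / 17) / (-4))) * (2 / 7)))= -2023 / 3358137600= -0.00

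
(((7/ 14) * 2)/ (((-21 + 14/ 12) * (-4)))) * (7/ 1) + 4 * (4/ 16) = 37/ 34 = 1.09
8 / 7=1.14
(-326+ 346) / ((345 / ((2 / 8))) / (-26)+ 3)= -0.40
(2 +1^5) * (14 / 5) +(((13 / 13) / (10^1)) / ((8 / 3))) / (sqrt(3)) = sqrt(3) / 80 +42 / 5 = 8.42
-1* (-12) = 12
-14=-14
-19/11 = -1.73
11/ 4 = 2.75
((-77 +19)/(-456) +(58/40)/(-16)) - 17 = -309413/18240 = -16.96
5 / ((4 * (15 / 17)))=17 / 12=1.42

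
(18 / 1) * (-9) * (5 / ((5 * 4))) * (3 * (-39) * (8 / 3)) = 12636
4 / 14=2 / 7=0.29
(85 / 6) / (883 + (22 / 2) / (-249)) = 7055 / 439712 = 0.02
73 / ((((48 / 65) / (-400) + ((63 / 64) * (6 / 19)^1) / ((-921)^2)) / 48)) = -108761838016000 / 57292017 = -1898376.84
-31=-31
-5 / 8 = -0.62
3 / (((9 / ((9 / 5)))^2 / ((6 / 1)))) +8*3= 618 / 25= 24.72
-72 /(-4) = 18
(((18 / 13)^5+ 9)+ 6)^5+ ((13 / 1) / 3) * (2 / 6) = 207794938822746444064317076915975396 / 63507690133801349994276657237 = 3271964.99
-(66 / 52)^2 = -1.61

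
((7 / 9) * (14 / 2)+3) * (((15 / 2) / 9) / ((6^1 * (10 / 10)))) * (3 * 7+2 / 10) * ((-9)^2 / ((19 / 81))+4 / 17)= 11830978 / 1377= 8591.85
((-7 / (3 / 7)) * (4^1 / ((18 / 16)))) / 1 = -58.07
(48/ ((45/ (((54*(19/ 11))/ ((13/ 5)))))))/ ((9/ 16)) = 9728/ 143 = 68.03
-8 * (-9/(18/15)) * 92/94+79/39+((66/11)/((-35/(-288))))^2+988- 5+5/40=62537996401/17963400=3481.41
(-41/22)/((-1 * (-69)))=-41/1518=-0.03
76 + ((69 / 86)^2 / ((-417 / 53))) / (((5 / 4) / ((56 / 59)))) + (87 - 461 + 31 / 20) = -17984823157 / 60654596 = -296.51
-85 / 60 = -17 / 12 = -1.42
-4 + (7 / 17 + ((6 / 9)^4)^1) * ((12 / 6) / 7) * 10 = -21776 / 9639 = -2.26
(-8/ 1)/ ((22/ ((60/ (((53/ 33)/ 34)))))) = -24480/ 53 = -461.89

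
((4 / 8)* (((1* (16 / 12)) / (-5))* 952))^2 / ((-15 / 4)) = -14500864 / 3375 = -4296.55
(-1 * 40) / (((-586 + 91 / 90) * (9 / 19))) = 400 / 2771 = 0.14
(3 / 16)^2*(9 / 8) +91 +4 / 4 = 188497 / 2048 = 92.04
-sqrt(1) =-1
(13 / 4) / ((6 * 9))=0.06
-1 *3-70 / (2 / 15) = -528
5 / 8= 0.62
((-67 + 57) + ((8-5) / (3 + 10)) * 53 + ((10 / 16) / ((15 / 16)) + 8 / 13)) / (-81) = -137 / 3159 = -0.04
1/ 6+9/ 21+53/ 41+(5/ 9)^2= 102127/ 46494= 2.20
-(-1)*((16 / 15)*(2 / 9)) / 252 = 8 / 8505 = 0.00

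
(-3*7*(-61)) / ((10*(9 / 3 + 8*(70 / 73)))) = 93513 / 7790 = 12.00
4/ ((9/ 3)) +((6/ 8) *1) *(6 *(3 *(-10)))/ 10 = -73/ 6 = -12.17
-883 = -883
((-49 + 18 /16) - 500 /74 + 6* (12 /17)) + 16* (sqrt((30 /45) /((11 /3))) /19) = -253595 /5032 + 16* sqrt(22) /209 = -50.04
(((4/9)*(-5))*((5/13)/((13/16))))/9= -0.12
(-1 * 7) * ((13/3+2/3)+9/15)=-196/5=-39.20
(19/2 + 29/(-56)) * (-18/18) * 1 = -503/56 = -8.98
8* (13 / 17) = 104 / 17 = 6.12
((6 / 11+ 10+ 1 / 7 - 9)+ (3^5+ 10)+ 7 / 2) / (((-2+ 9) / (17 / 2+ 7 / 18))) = 1590440 / 4851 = 327.86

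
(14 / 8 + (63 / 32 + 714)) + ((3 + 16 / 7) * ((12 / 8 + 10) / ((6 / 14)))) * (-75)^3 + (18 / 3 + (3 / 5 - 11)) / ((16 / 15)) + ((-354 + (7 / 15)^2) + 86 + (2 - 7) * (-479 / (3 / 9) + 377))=-430777380157 / 7200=-59830191.69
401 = 401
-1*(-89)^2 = -7921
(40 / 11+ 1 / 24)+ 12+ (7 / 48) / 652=1799111 / 114752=15.68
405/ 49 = 8.27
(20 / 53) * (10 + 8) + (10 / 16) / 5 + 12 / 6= 3781 / 424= 8.92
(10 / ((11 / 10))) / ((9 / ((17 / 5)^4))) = 334084 / 2475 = 134.98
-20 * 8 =-160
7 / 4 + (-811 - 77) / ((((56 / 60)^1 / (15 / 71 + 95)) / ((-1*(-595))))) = -15307343503 / 284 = -53899096.84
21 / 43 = 0.49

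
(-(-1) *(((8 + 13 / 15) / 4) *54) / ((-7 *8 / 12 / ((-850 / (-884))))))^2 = 6579225 / 10816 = 608.29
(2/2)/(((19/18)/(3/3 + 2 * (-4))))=-126/19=-6.63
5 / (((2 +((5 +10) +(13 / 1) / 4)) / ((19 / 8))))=95 / 162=0.59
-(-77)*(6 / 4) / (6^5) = 77 / 5184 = 0.01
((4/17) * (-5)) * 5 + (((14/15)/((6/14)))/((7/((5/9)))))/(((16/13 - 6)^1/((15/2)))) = -175135/28458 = -6.15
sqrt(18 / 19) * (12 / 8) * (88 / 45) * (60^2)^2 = 114048000 * sqrt(38) / 19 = 37002057.27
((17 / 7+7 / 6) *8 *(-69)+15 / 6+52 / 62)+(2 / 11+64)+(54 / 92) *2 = -210367125 / 109802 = -1915.88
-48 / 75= -16 / 25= -0.64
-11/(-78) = 11/78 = 0.14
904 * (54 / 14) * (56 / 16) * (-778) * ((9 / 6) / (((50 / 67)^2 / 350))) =-223764251382 / 25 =-8950570055.28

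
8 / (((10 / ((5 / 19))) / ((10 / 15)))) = 8 / 57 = 0.14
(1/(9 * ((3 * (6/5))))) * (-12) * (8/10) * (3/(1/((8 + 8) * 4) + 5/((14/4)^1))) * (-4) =14336/5823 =2.46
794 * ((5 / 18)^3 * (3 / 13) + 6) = 4767.93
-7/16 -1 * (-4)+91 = 94.56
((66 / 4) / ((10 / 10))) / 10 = 33 / 20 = 1.65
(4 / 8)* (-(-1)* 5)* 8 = 20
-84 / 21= -4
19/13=1.46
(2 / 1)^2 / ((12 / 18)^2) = 9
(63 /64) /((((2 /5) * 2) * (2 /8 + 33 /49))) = 15435 /11584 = 1.33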